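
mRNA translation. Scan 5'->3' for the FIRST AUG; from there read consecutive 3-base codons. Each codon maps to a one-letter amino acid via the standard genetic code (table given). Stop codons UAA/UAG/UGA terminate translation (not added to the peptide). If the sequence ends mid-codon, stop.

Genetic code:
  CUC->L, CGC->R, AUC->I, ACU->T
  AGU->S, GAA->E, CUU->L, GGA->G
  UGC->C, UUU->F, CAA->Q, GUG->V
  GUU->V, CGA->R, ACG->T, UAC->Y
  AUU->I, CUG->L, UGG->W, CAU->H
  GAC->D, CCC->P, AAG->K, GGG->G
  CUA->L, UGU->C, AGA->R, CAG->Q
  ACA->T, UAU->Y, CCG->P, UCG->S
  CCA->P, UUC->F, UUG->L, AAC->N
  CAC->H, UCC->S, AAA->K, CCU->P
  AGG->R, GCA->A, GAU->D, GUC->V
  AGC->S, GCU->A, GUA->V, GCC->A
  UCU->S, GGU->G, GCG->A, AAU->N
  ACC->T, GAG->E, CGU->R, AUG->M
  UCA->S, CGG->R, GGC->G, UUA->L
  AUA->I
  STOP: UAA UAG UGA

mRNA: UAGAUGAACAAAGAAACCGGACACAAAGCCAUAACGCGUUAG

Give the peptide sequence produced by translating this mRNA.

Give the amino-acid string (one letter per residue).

start AUG at pos 3
pos 3: AUG -> M; peptide=M
pos 6: AAC -> N; peptide=MN
pos 9: AAA -> K; peptide=MNK
pos 12: GAA -> E; peptide=MNKE
pos 15: ACC -> T; peptide=MNKET
pos 18: GGA -> G; peptide=MNKETG
pos 21: CAC -> H; peptide=MNKETGH
pos 24: AAA -> K; peptide=MNKETGHK
pos 27: GCC -> A; peptide=MNKETGHKA
pos 30: AUA -> I; peptide=MNKETGHKAI
pos 33: ACG -> T; peptide=MNKETGHKAIT
pos 36: CGU -> R; peptide=MNKETGHKAITR
pos 39: UAG -> STOP

Answer: MNKETGHKAITR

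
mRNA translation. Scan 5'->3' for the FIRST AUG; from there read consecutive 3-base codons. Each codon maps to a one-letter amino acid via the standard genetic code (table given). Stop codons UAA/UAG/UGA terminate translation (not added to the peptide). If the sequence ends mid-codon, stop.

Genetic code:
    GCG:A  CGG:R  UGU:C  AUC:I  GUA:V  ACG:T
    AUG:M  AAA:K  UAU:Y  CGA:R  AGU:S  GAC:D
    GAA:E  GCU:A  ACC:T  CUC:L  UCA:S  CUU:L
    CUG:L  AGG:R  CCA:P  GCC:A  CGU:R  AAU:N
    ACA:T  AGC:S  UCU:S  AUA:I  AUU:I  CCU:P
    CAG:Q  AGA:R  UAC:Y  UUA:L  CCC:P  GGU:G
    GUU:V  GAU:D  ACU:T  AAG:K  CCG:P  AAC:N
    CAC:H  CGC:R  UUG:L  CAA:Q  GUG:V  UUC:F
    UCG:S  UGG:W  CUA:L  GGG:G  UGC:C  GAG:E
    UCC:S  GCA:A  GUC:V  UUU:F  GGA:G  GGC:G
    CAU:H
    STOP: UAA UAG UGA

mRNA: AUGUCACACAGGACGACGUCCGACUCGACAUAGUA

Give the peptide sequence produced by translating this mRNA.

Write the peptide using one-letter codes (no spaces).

start AUG at pos 0
pos 0: AUG -> M; peptide=M
pos 3: UCA -> S; peptide=MS
pos 6: CAC -> H; peptide=MSH
pos 9: AGG -> R; peptide=MSHR
pos 12: ACG -> T; peptide=MSHRT
pos 15: ACG -> T; peptide=MSHRTT
pos 18: UCC -> S; peptide=MSHRTTS
pos 21: GAC -> D; peptide=MSHRTTSD
pos 24: UCG -> S; peptide=MSHRTTSDS
pos 27: ACA -> T; peptide=MSHRTTSDST
pos 30: UAG -> STOP

Answer: MSHRTTSDST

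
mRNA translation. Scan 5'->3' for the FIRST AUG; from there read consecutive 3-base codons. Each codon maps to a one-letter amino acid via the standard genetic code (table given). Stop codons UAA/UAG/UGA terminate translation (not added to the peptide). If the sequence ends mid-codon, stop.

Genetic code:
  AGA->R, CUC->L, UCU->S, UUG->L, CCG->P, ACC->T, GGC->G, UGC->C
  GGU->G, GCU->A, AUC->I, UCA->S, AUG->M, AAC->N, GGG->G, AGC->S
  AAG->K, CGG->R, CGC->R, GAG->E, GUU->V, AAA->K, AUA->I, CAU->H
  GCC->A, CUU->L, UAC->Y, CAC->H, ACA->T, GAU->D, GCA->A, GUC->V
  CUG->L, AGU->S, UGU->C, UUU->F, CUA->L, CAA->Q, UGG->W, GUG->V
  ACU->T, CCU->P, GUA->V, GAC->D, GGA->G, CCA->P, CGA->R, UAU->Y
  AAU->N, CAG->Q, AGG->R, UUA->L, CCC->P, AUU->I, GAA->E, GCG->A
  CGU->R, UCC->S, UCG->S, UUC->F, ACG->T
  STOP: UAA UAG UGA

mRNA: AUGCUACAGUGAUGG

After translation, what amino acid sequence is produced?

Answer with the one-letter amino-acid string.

Answer: MLQ

Derivation:
start AUG at pos 0
pos 0: AUG -> M; peptide=M
pos 3: CUA -> L; peptide=ML
pos 6: CAG -> Q; peptide=MLQ
pos 9: UGA -> STOP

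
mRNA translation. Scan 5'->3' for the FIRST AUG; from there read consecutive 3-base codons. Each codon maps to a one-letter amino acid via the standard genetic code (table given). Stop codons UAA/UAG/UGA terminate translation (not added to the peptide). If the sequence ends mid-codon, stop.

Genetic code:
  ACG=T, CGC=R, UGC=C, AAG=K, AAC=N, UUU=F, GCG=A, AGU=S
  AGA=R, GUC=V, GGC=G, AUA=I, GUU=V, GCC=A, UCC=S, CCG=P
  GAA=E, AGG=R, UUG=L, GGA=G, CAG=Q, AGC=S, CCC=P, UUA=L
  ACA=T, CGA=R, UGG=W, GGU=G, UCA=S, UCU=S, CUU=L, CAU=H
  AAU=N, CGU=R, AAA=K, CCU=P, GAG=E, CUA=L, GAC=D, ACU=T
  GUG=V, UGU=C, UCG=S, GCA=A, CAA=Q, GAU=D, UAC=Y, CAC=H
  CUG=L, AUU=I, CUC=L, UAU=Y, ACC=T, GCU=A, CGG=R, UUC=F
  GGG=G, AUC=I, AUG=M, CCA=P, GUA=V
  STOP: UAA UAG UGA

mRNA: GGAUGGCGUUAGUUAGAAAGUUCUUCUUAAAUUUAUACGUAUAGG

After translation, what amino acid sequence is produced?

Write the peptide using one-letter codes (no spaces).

Answer: MALVRKFFLNLYV

Derivation:
start AUG at pos 2
pos 2: AUG -> M; peptide=M
pos 5: GCG -> A; peptide=MA
pos 8: UUA -> L; peptide=MAL
pos 11: GUU -> V; peptide=MALV
pos 14: AGA -> R; peptide=MALVR
pos 17: AAG -> K; peptide=MALVRK
pos 20: UUC -> F; peptide=MALVRKF
pos 23: UUC -> F; peptide=MALVRKFF
pos 26: UUA -> L; peptide=MALVRKFFL
pos 29: AAU -> N; peptide=MALVRKFFLN
pos 32: UUA -> L; peptide=MALVRKFFLNL
pos 35: UAC -> Y; peptide=MALVRKFFLNLY
pos 38: GUA -> V; peptide=MALVRKFFLNLYV
pos 41: UAG -> STOP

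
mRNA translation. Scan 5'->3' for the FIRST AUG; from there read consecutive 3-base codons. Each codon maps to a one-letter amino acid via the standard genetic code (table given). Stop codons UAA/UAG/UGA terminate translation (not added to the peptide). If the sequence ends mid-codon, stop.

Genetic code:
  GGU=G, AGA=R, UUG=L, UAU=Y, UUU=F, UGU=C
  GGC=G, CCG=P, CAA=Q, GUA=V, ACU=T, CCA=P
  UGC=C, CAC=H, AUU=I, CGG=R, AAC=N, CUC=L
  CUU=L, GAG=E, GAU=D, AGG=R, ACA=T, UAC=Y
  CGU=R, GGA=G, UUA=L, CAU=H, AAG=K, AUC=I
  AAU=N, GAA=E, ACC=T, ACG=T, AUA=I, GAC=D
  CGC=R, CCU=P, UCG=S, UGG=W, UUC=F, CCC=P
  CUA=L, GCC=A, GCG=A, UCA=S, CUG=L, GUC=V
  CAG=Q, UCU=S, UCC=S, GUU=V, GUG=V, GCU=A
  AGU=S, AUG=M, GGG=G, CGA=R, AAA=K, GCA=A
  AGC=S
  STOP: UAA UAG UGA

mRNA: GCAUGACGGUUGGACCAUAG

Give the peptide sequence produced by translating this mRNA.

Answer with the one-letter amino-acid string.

start AUG at pos 2
pos 2: AUG -> M; peptide=M
pos 5: ACG -> T; peptide=MT
pos 8: GUU -> V; peptide=MTV
pos 11: GGA -> G; peptide=MTVG
pos 14: CCA -> P; peptide=MTVGP
pos 17: UAG -> STOP

Answer: MTVGP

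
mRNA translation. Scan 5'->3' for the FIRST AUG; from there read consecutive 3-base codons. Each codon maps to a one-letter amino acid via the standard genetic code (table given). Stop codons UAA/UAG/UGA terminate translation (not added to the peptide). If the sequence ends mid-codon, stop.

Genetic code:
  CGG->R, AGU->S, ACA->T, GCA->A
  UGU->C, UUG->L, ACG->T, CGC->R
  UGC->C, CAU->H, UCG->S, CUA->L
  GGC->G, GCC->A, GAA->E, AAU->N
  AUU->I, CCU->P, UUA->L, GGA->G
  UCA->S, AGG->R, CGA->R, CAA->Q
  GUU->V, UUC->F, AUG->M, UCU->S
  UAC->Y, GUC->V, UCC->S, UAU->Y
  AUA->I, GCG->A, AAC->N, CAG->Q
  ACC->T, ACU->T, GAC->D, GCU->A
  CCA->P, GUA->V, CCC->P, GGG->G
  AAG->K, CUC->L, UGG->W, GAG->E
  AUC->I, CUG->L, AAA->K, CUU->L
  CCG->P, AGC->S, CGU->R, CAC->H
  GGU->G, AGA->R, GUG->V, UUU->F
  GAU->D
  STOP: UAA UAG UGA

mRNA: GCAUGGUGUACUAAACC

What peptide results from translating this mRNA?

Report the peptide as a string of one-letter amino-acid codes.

Answer: MVY

Derivation:
start AUG at pos 2
pos 2: AUG -> M; peptide=M
pos 5: GUG -> V; peptide=MV
pos 8: UAC -> Y; peptide=MVY
pos 11: UAA -> STOP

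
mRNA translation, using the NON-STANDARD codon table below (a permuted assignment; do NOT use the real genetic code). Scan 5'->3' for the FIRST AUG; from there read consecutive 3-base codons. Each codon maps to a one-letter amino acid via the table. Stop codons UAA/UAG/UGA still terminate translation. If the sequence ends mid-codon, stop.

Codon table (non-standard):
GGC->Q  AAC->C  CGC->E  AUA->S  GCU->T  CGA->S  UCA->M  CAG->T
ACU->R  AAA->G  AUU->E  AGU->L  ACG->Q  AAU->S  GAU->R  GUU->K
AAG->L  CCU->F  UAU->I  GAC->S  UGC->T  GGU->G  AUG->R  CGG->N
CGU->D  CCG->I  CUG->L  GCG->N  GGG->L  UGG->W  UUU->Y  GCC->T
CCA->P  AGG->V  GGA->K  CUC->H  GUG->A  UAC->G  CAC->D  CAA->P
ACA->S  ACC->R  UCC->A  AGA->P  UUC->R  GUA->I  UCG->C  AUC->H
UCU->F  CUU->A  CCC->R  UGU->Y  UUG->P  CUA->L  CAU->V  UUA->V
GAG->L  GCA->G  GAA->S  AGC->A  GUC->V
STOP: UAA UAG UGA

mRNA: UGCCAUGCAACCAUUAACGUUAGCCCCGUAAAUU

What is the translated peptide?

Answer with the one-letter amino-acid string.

start AUG at pos 4
pos 4: AUG -> R; peptide=R
pos 7: CAA -> P; peptide=RP
pos 10: CCA -> P; peptide=RPP
pos 13: UUA -> V; peptide=RPPV
pos 16: ACG -> Q; peptide=RPPVQ
pos 19: UUA -> V; peptide=RPPVQV
pos 22: GCC -> T; peptide=RPPVQVT
pos 25: CCG -> I; peptide=RPPVQVTI
pos 28: UAA -> STOP

Answer: RPPVQVTI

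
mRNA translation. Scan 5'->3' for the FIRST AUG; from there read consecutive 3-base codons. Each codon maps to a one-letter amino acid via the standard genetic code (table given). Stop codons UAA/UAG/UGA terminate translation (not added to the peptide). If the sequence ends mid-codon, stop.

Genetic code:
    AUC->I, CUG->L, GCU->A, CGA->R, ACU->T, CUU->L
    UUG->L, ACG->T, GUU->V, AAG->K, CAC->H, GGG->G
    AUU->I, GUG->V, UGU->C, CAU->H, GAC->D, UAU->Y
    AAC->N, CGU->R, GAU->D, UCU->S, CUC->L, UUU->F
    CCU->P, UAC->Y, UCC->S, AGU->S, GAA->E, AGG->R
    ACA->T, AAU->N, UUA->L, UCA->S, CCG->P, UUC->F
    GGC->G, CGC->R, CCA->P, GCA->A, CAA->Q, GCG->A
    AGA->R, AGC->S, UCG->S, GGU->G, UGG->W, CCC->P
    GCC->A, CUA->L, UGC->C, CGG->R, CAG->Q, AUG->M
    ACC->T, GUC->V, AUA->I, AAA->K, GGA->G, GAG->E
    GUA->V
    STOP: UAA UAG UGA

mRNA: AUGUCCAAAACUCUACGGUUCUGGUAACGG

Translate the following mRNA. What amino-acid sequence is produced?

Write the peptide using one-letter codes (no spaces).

start AUG at pos 0
pos 0: AUG -> M; peptide=M
pos 3: UCC -> S; peptide=MS
pos 6: AAA -> K; peptide=MSK
pos 9: ACU -> T; peptide=MSKT
pos 12: CUA -> L; peptide=MSKTL
pos 15: CGG -> R; peptide=MSKTLR
pos 18: UUC -> F; peptide=MSKTLRF
pos 21: UGG -> W; peptide=MSKTLRFW
pos 24: UAA -> STOP

Answer: MSKTLRFW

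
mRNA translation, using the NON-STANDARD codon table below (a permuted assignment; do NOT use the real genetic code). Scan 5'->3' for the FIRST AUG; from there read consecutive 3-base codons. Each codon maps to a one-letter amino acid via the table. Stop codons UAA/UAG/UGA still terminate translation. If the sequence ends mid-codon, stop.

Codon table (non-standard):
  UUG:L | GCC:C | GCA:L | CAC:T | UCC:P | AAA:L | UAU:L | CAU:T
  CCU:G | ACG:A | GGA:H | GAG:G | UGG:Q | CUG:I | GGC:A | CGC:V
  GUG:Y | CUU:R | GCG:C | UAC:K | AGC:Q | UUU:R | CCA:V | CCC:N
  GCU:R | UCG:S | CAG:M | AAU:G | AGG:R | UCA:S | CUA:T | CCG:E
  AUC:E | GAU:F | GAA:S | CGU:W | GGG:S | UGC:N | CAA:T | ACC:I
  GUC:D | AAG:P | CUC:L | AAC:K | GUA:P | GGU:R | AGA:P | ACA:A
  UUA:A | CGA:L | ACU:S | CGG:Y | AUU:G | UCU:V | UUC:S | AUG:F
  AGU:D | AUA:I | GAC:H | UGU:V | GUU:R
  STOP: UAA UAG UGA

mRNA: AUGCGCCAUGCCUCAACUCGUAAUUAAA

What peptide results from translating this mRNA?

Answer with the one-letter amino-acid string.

start AUG at pos 0
pos 0: AUG -> F; peptide=F
pos 3: CGC -> V; peptide=FV
pos 6: CAU -> T; peptide=FVT
pos 9: GCC -> C; peptide=FVTC
pos 12: UCA -> S; peptide=FVTCS
pos 15: ACU -> S; peptide=FVTCSS
pos 18: CGU -> W; peptide=FVTCSSW
pos 21: AAU -> G; peptide=FVTCSSWG
pos 24: UAA -> STOP

Answer: FVTCSSWG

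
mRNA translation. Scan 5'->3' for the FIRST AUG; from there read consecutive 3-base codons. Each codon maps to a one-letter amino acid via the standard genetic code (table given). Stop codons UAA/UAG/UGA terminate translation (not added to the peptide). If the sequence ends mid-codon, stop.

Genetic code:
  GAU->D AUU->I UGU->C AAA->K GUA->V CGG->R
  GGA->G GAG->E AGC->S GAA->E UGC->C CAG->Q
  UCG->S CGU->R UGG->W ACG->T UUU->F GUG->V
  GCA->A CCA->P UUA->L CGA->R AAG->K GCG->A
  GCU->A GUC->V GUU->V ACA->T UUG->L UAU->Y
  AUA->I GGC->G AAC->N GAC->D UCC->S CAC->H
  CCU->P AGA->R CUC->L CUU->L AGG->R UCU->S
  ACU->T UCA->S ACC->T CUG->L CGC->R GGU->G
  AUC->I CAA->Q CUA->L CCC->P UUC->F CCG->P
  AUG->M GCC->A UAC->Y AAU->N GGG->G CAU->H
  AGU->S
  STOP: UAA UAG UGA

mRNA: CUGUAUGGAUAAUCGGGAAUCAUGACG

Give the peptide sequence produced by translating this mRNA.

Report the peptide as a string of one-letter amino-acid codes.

start AUG at pos 4
pos 4: AUG -> M; peptide=M
pos 7: GAU -> D; peptide=MD
pos 10: AAU -> N; peptide=MDN
pos 13: CGG -> R; peptide=MDNR
pos 16: GAA -> E; peptide=MDNRE
pos 19: UCA -> S; peptide=MDNRES
pos 22: UGA -> STOP

Answer: MDNRES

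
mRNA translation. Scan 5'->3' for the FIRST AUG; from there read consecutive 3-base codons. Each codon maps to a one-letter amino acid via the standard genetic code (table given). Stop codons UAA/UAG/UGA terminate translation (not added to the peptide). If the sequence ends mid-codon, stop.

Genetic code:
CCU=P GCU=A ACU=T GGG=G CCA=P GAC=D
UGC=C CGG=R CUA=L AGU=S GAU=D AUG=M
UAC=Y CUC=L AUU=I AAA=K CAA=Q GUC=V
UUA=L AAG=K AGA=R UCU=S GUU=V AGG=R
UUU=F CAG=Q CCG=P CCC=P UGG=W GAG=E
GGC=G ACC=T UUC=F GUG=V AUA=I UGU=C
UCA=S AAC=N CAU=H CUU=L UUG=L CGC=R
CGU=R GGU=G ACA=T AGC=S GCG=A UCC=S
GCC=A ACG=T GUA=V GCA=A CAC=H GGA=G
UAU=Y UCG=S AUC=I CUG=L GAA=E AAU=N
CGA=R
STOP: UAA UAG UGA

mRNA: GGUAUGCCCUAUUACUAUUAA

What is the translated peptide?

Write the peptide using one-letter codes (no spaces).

start AUG at pos 3
pos 3: AUG -> M; peptide=M
pos 6: CCC -> P; peptide=MP
pos 9: UAU -> Y; peptide=MPY
pos 12: UAC -> Y; peptide=MPYY
pos 15: UAU -> Y; peptide=MPYYY
pos 18: UAA -> STOP

Answer: MPYYY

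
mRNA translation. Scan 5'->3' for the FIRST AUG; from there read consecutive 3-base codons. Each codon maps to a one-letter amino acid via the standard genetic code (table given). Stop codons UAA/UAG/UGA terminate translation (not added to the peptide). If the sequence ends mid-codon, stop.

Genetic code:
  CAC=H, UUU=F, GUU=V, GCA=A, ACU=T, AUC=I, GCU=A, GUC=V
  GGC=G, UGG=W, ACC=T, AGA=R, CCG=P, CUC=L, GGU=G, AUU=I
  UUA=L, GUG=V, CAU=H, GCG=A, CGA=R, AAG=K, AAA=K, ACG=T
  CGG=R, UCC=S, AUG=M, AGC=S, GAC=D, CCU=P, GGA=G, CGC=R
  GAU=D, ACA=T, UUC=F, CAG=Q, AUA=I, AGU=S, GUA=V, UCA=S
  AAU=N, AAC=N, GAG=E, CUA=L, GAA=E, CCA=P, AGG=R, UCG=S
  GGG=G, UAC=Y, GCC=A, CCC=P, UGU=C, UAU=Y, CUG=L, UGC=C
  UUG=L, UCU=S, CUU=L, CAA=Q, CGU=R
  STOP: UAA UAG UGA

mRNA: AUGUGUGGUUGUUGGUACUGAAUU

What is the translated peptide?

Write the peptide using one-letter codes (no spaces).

Answer: MCGCWY

Derivation:
start AUG at pos 0
pos 0: AUG -> M; peptide=M
pos 3: UGU -> C; peptide=MC
pos 6: GGU -> G; peptide=MCG
pos 9: UGU -> C; peptide=MCGC
pos 12: UGG -> W; peptide=MCGCW
pos 15: UAC -> Y; peptide=MCGCWY
pos 18: UGA -> STOP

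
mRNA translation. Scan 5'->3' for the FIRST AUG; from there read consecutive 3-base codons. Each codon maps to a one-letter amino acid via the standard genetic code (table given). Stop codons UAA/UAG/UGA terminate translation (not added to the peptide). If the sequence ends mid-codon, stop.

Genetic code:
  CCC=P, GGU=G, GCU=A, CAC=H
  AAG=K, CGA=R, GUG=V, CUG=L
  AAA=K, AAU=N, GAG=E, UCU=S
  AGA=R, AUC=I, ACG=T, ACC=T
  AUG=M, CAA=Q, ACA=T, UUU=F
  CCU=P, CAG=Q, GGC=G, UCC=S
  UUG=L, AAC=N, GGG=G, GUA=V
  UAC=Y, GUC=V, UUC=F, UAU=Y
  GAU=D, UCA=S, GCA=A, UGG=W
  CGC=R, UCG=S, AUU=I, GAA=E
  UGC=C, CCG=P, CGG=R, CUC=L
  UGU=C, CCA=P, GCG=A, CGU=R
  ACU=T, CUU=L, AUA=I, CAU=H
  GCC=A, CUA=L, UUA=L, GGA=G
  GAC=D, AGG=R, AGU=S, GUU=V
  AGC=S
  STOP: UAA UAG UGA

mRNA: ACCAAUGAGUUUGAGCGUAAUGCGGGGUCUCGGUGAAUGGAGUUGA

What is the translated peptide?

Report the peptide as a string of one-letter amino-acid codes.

start AUG at pos 4
pos 4: AUG -> M; peptide=M
pos 7: AGU -> S; peptide=MS
pos 10: UUG -> L; peptide=MSL
pos 13: AGC -> S; peptide=MSLS
pos 16: GUA -> V; peptide=MSLSV
pos 19: AUG -> M; peptide=MSLSVM
pos 22: CGG -> R; peptide=MSLSVMR
pos 25: GGU -> G; peptide=MSLSVMRG
pos 28: CUC -> L; peptide=MSLSVMRGL
pos 31: GGU -> G; peptide=MSLSVMRGLG
pos 34: GAA -> E; peptide=MSLSVMRGLGE
pos 37: UGG -> W; peptide=MSLSVMRGLGEW
pos 40: AGU -> S; peptide=MSLSVMRGLGEWS
pos 43: UGA -> STOP

Answer: MSLSVMRGLGEWS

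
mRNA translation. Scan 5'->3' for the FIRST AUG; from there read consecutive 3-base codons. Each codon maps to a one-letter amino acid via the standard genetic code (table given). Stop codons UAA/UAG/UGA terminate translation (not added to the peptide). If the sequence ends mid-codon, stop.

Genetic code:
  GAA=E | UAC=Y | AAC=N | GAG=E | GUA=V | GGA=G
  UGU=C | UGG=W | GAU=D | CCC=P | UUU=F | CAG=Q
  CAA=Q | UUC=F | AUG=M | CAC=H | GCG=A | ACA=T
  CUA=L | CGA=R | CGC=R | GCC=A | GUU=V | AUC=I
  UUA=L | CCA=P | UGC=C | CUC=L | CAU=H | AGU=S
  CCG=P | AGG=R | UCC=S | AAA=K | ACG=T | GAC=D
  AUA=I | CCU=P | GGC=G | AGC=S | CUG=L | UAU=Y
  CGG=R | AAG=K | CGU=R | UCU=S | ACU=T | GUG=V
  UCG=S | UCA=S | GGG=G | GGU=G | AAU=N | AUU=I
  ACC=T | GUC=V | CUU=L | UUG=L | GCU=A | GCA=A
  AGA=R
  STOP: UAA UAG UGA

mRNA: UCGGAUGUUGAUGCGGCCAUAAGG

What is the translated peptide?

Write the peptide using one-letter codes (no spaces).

Answer: MLMRP

Derivation:
start AUG at pos 4
pos 4: AUG -> M; peptide=M
pos 7: UUG -> L; peptide=ML
pos 10: AUG -> M; peptide=MLM
pos 13: CGG -> R; peptide=MLMR
pos 16: CCA -> P; peptide=MLMRP
pos 19: UAA -> STOP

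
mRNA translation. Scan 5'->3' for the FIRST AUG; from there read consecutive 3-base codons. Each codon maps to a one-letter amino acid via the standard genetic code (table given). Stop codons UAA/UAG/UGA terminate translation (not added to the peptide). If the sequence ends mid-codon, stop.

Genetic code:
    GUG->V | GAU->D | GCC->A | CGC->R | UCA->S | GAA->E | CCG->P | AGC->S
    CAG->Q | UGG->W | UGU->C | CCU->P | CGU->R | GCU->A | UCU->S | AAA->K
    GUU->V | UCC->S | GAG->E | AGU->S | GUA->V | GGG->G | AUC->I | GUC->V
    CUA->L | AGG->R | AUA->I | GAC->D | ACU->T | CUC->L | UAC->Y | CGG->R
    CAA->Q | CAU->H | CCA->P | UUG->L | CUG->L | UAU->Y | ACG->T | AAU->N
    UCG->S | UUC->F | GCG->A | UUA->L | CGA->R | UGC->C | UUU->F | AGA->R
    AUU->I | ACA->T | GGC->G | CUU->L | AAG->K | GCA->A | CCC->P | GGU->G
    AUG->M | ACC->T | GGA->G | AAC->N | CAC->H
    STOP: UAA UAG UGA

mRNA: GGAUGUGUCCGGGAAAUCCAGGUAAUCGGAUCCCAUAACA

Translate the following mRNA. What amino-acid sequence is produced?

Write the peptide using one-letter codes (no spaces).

Answer: MCPGNPGNRIP

Derivation:
start AUG at pos 2
pos 2: AUG -> M; peptide=M
pos 5: UGU -> C; peptide=MC
pos 8: CCG -> P; peptide=MCP
pos 11: GGA -> G; peptide=MCPG
pos 14: AAU -> N; peptide=MCPGN
pos 17: CCA -> P; peptide=MCPGNP
pos 20: GGU -> G; peptide=MCPGNPG
pos 23: AAU -> N; peptide=MCPGNPGN
pos 26: CGG -> R; peptide=MCPGNPGNR
pos 29: AUC -> I; peptide=MCPGNPGNRI
pos 32: CCA -> P; peptide=MCPGNPGNRIP
pos 35: UAA -> STOP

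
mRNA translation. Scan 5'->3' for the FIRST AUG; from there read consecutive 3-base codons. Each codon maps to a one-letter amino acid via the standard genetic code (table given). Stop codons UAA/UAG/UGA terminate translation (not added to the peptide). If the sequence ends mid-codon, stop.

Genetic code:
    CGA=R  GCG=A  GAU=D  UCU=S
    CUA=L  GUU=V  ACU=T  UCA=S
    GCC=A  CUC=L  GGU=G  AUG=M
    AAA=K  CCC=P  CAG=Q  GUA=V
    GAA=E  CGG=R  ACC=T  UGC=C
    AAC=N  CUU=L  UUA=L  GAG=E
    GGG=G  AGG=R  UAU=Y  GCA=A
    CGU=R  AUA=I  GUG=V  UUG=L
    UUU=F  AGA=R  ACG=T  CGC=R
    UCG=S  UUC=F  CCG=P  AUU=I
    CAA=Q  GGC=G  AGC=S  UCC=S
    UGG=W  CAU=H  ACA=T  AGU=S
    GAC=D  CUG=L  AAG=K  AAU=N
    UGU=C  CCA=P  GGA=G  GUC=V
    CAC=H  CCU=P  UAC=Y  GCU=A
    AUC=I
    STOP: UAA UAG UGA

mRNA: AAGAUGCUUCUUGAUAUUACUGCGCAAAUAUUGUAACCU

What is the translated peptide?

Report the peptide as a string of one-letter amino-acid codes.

Answer: MLLDITAQIL

Derivation:
start AUG at pos 3
pos 3: AUG -> M; peptide=M
pos 6: CUU -> L; peptide=ML
pos 9: CUU -> L; peptide=MLL
pos 12: GAU -> D; peptide=MLLD
pos 15: AUU -> I; peptide=MLLDI
pos 18: ACU -> T; peptide=MLLDIT
pos 21: GCG -> A; peptide=MLLDITA
pos 24: CAA -> Q; peptide=MLLDITAQ
pos 27: AUA -> I; peptide=MLLDITAQI
pos 30: UUG -> L; peptide=MLLDITAQIL
pos 33: UAA -> STOP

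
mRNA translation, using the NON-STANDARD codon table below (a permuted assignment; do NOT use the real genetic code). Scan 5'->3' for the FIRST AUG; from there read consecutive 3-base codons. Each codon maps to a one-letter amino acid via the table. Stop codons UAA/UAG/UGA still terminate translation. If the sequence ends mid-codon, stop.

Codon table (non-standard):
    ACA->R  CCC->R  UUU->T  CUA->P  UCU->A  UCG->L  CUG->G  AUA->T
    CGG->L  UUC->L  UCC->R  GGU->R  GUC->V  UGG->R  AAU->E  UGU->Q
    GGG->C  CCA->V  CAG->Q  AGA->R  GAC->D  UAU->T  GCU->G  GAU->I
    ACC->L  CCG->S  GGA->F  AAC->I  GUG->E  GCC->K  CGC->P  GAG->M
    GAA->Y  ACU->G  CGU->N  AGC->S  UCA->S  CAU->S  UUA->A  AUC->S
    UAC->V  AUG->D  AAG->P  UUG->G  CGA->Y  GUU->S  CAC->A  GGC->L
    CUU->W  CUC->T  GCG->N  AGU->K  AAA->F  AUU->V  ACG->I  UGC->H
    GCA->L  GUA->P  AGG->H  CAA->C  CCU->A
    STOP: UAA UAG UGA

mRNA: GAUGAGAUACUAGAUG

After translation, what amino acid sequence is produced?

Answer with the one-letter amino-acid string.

start AUG at pos 1
pos 1: AUG -> D; peptide=D
pos 4: AGA -> R; peptide=DR
pos 7: UAC -> V; peptide=DRV
pos 10: UAG -> STOP

Answer: DRV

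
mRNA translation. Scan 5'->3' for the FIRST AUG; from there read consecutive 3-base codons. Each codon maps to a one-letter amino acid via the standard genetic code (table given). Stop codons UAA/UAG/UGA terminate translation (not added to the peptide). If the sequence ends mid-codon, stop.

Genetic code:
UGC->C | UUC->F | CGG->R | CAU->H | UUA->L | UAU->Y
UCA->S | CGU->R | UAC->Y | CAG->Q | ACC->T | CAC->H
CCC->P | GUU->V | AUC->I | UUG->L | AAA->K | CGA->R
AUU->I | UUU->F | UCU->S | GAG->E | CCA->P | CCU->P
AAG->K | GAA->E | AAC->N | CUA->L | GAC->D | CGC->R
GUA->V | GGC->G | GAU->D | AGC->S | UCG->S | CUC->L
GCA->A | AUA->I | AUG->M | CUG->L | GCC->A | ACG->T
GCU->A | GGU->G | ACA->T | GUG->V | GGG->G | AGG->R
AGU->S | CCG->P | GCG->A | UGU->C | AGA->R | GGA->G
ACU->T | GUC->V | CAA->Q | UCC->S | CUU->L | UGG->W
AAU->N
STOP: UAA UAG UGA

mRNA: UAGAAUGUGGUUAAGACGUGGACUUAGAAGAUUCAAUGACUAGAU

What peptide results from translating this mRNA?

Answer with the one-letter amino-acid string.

start AUG at pos 4
pos 4: AUG -> M; peptide=M
pos 7: UGG -> W; peptide=MW
pos 10: UUA -> L; peptide=MWL
pos 13: AGA -> R; peptide=MWLR
pos 16: CGU -> R; peptide=MWLRR
pos 19: GGA -> G; peptide=MWLRRG
pos 22: CUU -> L; peptide=MWLRRGL
pos 25: AGA -> R; peptide=MWLRRGLR
pos 28: AGA -> R; peptide=MWLRRGLRR
pos 31: UUC -> F; peptide=MWLRRGLRRF
pos 34: AAU -> N; peptide=MWLRRGLRRFN
pos 37: GAC -> D; peptide=MWLRRGLRRFND
pos 40: UAG -> STOP

Answer: MWLRRGLRRFND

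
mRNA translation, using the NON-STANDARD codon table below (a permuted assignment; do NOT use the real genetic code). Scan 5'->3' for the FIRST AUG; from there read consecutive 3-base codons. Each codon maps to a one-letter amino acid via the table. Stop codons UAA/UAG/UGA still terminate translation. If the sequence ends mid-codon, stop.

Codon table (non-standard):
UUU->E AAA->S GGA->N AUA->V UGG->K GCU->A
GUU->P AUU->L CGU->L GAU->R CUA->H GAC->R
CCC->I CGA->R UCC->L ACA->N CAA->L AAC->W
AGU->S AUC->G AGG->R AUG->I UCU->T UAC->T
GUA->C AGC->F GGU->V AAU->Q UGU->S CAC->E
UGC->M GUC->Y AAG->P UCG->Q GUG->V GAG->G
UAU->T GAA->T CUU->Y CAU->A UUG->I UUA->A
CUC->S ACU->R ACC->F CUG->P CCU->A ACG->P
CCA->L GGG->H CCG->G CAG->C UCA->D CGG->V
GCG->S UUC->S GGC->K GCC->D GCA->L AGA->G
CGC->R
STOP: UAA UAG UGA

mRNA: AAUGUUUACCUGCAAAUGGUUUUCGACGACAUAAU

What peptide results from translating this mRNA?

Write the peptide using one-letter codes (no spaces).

Answer: IEFMSKEQPN

Derivation:
start AUG at pos 1
pos 1: AUG -> I; peptide=I
pos 4: UUU -> E; peptide=IE
pos 7: ACC -> F; peptide=IEF
pos 10: UGC -> M; peptide=IEFM
pos 13: AAA -> S; peptide=IEFMS
pos 16: UGG -> K; peptide=IEFMSK
pos 19: UUU -> E; peptide=IEFMSKE
pos 22: UCG -> Q; peptide=IEFMSKEQ
pos 25: ACG -> P; peptide=IEFMSKEQP
pos 28: ACA -> N; peptide=IEFMSKEQPN
pos 31: UAA -> STOP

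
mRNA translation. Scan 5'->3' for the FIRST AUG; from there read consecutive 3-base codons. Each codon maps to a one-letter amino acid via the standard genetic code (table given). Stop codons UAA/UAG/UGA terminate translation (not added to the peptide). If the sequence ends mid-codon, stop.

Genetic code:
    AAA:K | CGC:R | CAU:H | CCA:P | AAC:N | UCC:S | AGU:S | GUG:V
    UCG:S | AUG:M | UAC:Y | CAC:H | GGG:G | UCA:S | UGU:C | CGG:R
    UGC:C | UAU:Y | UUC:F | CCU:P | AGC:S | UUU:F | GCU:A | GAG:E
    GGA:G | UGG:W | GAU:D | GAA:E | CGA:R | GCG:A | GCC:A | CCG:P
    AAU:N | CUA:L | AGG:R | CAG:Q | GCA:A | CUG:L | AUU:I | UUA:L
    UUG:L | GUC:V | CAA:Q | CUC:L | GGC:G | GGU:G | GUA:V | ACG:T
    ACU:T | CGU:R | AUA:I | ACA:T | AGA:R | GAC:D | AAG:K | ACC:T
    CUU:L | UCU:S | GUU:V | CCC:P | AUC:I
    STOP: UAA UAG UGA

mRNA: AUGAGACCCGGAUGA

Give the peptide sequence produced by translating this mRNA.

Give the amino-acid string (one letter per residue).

Answer: MRPG

Derivation:
start AUG at pos 0
pos 0: AUG -> M; peptide=M
pos 3: AGA -> R; peptide=MR
pos 6: CCC -> P; peptide=MRP
pos 9: GGA -> G; peptide=MRPG
pos 12: UGA -> STOP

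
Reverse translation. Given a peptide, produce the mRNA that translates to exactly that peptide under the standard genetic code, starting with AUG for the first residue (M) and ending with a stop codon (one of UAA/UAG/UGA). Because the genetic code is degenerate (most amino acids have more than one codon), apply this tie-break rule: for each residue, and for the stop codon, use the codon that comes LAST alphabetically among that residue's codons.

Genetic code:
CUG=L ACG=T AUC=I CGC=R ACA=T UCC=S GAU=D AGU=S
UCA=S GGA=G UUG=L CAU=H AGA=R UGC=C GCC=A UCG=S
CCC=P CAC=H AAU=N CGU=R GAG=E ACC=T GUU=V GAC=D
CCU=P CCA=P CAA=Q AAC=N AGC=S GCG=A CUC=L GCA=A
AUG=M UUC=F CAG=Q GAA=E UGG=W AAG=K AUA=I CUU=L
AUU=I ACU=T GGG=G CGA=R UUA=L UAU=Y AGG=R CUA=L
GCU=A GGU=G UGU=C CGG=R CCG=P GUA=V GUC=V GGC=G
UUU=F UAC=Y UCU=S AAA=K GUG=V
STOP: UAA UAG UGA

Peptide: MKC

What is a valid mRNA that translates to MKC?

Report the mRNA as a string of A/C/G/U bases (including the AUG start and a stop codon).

Answer: mRNA: AUGAAGUGUUGA

Derivation:
residue 1: M -> AUG (start codon)
residue 2: K codons sorted = AAA,AAG -> pick last = AAG
residue 3: C codons sorted = UGC,UGU -> pick last = UGU
terminator: stop codons sorted = UAA,UAG,UGA -> pick last = UGA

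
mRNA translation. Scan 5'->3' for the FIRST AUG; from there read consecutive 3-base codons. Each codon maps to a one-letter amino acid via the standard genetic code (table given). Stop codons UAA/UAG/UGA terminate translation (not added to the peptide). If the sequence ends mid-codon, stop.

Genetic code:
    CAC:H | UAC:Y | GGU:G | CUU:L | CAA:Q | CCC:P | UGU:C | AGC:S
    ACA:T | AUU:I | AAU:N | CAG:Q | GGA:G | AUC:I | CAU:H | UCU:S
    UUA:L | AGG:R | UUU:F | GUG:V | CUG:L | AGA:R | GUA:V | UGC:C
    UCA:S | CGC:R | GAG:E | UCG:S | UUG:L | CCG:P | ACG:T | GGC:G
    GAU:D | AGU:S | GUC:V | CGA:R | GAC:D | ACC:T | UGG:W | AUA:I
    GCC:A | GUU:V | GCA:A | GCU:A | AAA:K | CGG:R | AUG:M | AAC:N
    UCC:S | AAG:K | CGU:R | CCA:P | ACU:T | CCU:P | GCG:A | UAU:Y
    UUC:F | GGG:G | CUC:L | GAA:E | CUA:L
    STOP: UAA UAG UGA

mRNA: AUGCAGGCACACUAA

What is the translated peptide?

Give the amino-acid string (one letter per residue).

Answer: MQAH

Derivation:
start AUG at pos 0
pos 0: AUG -> M; peptide=M
pos 3: CAG -> Q; peptide=MQ
pos 6: GCA -> A; peptide=MQA
pos 9: CAC -> H; peptide=MQAH
pos 12: UAA -> STOP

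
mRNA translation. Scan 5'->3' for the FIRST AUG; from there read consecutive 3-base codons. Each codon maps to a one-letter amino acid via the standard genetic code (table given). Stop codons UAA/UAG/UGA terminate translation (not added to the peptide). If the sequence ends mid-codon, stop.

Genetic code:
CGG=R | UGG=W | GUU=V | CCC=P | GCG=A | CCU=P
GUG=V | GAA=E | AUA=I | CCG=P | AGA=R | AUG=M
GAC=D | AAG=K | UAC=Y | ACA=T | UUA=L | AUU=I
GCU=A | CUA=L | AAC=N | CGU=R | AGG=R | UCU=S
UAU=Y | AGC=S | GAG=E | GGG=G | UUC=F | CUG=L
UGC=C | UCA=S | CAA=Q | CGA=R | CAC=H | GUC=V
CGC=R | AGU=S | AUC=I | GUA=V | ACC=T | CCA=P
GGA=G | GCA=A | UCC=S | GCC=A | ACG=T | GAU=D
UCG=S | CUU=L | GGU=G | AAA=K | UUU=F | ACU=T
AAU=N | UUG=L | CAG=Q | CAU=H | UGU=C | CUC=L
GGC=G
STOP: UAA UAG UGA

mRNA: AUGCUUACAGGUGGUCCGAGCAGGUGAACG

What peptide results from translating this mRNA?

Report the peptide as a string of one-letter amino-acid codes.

Answer: MLTGGPSR

Derivation:
start AUG at pos 0
pos 0: AUG -> M; peptide=M
pos 3: CUU -> L; peptide=ML
pos 6: ACA -> T; peptide=MLT
pos 9: GGU -> G; peptide=MLTG
pos 12: GGU -> G; peptide=MLTGG
pos 15: CCG -> P; peptide=MLTGGP
pos 18: AGC -> S; peptide=MLTGGPS
pos 21: AGG -> R; peptide=MLTGGPSR
pos 24: UGA -> STOP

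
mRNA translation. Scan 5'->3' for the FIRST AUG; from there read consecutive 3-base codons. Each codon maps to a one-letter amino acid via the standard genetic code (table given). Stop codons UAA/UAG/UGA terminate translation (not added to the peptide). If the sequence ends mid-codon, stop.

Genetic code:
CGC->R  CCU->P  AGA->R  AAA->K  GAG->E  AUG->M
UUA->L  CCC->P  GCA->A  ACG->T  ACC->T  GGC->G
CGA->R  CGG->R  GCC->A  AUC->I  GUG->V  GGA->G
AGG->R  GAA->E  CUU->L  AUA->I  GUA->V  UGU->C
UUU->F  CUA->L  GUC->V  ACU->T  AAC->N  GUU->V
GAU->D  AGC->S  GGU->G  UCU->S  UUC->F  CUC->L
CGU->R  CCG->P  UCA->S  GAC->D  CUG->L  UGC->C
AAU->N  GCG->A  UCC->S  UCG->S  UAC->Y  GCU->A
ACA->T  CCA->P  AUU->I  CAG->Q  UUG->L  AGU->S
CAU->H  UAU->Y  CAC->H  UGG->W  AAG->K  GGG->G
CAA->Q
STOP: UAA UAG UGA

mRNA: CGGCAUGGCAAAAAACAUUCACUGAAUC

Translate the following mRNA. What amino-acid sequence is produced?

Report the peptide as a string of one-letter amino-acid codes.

Answer: MAKNIH

Derivation:
start AUG at pos 4
pos 4: AUG -> M; peptide=M
pos 7: GCA -> A; peptide=MA
pos 10: AAA -> K; peptide=MAK
pos 13: AAC -> N; peptide=MAKN
pos 16: AUU -> I; peptide=MAKNI
pos 19: CAC -> H; peptide=MAKNIH
pos 22: UGA -> STOP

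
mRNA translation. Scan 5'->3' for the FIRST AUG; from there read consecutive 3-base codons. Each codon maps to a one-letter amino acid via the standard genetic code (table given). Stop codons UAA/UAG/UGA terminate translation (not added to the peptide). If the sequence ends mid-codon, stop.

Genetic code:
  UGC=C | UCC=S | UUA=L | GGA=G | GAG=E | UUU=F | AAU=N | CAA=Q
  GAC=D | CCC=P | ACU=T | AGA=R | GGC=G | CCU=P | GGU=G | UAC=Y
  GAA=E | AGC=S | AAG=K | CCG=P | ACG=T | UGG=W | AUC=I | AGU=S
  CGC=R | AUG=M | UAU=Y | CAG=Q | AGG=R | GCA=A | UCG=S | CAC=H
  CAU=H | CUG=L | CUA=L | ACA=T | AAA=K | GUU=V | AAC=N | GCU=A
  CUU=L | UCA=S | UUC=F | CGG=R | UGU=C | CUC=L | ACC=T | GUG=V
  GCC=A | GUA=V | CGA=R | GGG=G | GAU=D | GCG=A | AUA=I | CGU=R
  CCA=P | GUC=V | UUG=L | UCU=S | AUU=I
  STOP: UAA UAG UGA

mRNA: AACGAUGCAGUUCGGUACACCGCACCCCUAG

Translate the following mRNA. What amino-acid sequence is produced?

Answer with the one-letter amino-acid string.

start AUG at pos 4
pos 4: AUG -> M; peptide=M
pos 7: CAG -> Q; peptide=MQ
pos 10: UUC -> F; peptide=MQF
pos 13: GGU -> G; peptide=MQFG
pos 16: ACA -> T; peptide=MQFGT
pos 19: CCG -> P; peptide=MQFGTP
pos 22: CAC -> H; peptide=MQFGTPH
pos 25: CCC -> P; peptide=MQFGTPHP
pos 28: UAG -> STOP

Answer: MQFGTPHP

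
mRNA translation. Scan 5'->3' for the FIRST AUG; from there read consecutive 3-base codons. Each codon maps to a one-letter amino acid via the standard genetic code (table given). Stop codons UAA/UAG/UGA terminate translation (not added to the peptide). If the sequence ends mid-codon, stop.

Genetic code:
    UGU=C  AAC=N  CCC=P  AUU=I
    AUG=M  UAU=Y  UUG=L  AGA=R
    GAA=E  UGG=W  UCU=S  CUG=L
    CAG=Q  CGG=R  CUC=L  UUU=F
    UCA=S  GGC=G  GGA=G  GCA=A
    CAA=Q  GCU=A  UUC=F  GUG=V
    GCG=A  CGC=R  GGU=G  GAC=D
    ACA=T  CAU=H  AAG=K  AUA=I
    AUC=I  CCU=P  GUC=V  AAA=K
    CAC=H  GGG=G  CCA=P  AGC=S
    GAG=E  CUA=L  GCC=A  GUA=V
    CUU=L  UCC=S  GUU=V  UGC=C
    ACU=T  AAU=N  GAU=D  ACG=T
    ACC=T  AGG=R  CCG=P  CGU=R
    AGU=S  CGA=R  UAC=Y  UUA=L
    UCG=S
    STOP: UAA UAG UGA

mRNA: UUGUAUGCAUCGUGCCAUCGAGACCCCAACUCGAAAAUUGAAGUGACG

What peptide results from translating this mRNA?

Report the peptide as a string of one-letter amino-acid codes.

start AUG at pos 4
pos 4: AUG -> M; peptide=M
pos 7: CAU -> H; peptide=MH
pos 10: CGU -> R; peptide=MHR
pos 13: GCC -> A; peptide=MHRA
pos 16: AUC -> I; peptide=MHRAI
pos 19: GAG -> E; peptide=MHRAIE
pos 22: ACC -> T; peptide=MHRAIET
pos 25: CCA -> P; peptide=MHRAIETP
pos 28: ACU -> T; peptide=MHRAIETPT
pos 31: CGA -> R; peptide=MHRAIETPTR
pos 34: AAA -> K; peptide=MHRAIETPTRK
pos 37: UUG -> L; peptide=MHRAIETPTRKL
pos 40: AAG -> K; peptide=MHRAIETPTRKLK
pos 43: UGA -> STOP

Answer: MHRAIETPTRKLK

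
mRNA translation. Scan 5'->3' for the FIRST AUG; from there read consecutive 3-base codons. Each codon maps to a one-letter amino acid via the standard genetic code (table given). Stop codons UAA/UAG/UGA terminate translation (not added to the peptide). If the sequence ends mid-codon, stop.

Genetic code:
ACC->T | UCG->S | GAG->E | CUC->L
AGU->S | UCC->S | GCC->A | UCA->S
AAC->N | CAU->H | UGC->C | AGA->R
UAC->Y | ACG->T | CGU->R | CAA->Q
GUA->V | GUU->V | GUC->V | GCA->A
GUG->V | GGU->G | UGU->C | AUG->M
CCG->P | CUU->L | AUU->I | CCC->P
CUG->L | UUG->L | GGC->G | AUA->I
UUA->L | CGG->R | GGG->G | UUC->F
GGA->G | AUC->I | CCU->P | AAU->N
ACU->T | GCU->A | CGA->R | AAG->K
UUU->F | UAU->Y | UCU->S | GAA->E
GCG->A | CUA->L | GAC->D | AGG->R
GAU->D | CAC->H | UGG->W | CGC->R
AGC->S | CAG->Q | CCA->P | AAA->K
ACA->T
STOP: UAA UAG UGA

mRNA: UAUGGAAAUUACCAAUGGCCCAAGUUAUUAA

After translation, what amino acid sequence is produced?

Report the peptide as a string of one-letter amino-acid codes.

start AUG at pos 1
pos 1: AUG -> M; peptide=M
pos 4: GAA -> E; peptide=ME
pos 7: AUU -> I; peptide=MEI
pos 10: ACC -> T; peptide=MEIT
pos 13: AAU -> N; peptide=MEITN
pos 16: GGC -> G; peptide=MEITNG
pos 19: CCA -> P; peptide=MEITNGP
pos 22: AGU -> S; peptide=MEITNGPS
pos 25: UAU -> Y; peptide=MEITNGPSY
pos 28: UAA -> STOP

Answer: MEITNGPSY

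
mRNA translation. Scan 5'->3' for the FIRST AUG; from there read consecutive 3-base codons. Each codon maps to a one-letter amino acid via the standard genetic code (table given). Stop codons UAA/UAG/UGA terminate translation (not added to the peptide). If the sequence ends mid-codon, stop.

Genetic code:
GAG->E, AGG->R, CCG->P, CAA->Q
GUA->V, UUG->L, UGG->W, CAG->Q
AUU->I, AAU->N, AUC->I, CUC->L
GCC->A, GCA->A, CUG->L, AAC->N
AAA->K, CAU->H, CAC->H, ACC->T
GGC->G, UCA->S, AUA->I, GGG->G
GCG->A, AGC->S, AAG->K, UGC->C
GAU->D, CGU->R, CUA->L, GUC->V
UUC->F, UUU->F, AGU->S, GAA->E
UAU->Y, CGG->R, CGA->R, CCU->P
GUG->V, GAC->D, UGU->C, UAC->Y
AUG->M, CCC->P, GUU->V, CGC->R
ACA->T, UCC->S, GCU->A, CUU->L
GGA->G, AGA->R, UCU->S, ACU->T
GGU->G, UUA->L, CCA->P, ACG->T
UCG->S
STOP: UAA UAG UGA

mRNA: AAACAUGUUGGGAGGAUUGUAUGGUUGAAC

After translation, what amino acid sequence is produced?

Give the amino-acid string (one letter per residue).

start AUG at pos 4
pos 4: AUG -> M; peptide=M
pos 7: UUG -> L; peptide=ML
pos 10: GGA -> G; peptide=MLG
pos 13: GGA -> G; peptide=MLGG
pos 16: UUG -> L; peptide=MLGGL
pos 19: UAU -> Y; peptide=MLGGLY
pos 22: GGU -> G; peptide=MLGGLYG
pos 25: UGA -> STOP

Answer: MLGGLYG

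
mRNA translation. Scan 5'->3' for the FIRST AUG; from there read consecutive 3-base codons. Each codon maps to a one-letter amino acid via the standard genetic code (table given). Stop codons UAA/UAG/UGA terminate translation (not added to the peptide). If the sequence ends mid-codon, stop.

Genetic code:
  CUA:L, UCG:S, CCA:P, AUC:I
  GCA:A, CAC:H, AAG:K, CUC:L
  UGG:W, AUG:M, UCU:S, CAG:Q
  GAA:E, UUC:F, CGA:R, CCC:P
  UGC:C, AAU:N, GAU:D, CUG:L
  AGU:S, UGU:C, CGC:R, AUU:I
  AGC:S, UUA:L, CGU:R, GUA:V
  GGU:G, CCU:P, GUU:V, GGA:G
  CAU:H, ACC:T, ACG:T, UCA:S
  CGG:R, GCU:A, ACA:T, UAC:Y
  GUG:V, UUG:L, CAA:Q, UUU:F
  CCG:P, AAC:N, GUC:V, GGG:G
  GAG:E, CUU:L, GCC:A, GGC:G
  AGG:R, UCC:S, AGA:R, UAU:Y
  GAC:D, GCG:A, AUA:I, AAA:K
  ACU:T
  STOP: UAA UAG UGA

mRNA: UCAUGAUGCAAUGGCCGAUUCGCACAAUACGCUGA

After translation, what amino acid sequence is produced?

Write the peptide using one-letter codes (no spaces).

Answer: MMQWPIRTIR

Derivation:
start AUG at pos 2
pos 2: AUG -> M; peptide=M
pos 5: AUG -> M; peptide=MM
pos 8: CAA -> Q; peptide=MMQ
pos 11: UGG -> W; peptide=MMQW
pos 14: CCG -> P; peptide=MMQWP
pos 17: AUU -> I; peptide=MMQWPI
pos 20: CGC -> R; peptide=MMQWPIR
pos 23: ACA -> T; peptide=MMQWPIRT
pos 26: AUA -> I; peptide=MMQWPIRTI
pos 29: CGC -> R; peptide=MMQWPIRTIR
pos 32: UGA -> STOP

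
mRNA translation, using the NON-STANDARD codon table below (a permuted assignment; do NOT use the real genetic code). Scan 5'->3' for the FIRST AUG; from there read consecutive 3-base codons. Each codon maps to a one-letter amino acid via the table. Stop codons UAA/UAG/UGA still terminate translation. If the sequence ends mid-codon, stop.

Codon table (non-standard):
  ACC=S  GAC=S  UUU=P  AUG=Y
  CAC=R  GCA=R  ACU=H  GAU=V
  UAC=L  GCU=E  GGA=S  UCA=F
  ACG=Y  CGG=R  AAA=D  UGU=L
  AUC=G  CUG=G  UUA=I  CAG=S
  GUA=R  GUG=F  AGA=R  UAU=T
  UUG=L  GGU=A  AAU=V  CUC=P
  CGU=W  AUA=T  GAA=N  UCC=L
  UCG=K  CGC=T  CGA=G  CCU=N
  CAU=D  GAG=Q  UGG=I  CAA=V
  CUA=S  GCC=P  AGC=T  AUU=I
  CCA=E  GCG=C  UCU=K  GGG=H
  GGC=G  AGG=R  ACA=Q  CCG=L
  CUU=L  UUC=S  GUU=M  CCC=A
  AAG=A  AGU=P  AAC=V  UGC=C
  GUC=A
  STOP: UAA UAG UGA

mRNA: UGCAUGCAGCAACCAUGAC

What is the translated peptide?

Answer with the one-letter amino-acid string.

Answer: YSVE

Derivation:
start AUG at pos 3
pos 3: AUG -> Y; peptide=Y
pos 6: CAG -> S; peptide=YS
pos 9: CAA -> V; peptide=YSV
pos 12: CCA -> E; peptide=YSVE
pos 15: UGA -> STOP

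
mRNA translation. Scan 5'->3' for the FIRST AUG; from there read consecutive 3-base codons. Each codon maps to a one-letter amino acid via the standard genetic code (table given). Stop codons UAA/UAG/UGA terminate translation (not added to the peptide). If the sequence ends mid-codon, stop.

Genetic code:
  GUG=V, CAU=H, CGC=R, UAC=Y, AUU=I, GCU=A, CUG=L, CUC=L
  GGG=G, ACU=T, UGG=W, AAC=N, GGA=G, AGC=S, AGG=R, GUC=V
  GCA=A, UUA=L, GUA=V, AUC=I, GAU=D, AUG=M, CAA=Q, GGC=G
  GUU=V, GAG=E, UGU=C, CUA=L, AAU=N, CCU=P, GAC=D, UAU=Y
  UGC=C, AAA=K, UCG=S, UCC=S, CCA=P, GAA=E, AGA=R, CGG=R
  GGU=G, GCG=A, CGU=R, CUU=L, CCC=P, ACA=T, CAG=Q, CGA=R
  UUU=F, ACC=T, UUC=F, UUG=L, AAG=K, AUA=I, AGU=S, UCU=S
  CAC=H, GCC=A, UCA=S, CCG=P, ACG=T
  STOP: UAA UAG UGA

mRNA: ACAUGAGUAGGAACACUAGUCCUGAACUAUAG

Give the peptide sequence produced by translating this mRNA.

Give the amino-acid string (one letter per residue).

start AUG at pos 2
pos 2: AUG -> M; peptide=M
pos 5: AGU -> S; peptide=MS
pos 8: AGG -> R; peptide=MSR
pos 11: AAC -> N; peptide=MSRN
pos 14: ACU -> T; peptide=MSRNT
pos 17: AGU -> S; peptide=MSRNTS
pos 20: CCU -> P; peptide=MSRNTSP
pos 23: GAA -> E; peptide=MSRNTSPE
pos 26: CUA -> L; peptide=MSRNTSPEL
pos 29: UAG -> STOP

Answer: MSRNTSPEL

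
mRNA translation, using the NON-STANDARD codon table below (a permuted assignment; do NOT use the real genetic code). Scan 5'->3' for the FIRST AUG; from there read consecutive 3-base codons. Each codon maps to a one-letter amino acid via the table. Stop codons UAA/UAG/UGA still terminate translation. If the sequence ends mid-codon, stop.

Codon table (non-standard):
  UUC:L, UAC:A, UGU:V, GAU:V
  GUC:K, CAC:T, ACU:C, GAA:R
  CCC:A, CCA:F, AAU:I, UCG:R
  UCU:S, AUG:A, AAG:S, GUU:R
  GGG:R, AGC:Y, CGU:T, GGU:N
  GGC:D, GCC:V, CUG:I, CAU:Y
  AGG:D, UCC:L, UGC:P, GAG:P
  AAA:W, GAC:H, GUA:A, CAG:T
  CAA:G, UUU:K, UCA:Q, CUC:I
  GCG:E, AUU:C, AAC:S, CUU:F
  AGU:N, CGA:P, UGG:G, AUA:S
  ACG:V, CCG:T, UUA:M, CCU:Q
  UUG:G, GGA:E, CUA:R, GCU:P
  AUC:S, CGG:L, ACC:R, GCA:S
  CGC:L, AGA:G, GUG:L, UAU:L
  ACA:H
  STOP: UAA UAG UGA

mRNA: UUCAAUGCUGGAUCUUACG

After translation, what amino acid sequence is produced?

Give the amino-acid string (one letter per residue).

start AUG at pos 4
pos 4: AUG -> A; peptide=A
pos 7: CUG -> I; peptide=AI
pos 10: GAU -> V; peptide=AIV
pos 13: CUU -> F; peptide=AIVF
pos 16: ACG -> V; peptide=AIVFV
pos 19: only 0 nt remain (<3), stop (end of mRNA)

Answer: AIVFV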